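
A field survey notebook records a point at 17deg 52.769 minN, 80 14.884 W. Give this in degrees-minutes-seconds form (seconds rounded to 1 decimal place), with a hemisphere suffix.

17°52′46.1″ N, 80°14′53.0″ W

Latitude: 52.76900′ → 52′ and 0.76900 × 60 = 46.140″
λ: 14.88400′ → 14′ and 0.88400 × 60 = 53.040″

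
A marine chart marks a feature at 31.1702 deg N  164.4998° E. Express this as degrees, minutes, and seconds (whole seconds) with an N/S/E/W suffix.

31°10′13″ N, 164°29′59″ E

φ: whole degrees 31; 10.21200′ → 10′ and 12.72″
Longitude: 0.499800 × 60 = 29.98800′ → 29′, remainder × 60 = 59.28″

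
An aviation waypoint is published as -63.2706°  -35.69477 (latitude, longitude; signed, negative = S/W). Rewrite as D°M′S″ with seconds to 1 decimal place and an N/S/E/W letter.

63°16′14.2″ S, 35°41′41.2″ W

Latitude is negative → S; |value| = 63.270600
Lat: 0.270600° → 16.23600′; 0.23600 × 60 = 14.160″
Longitude is negative → W; |value| = 35.694770
Lon: whole degrees 35; 41.68620′ → 41′ and 41.172″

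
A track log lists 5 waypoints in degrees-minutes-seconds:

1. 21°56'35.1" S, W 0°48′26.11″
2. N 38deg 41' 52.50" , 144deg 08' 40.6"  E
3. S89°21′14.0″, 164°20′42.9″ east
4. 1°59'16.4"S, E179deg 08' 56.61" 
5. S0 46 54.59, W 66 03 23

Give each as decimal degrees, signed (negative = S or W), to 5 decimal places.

1. -21.94308, -0.80725
2. 38.69792, 144.14461
3. -89.35389, 164.34525
4. -1.98789, 179.14906
5. -0.78183, -66.05639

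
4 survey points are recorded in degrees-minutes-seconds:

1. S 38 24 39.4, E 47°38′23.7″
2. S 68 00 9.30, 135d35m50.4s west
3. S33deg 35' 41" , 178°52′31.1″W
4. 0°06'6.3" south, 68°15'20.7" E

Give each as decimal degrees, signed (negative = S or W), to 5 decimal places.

1. -38.41094, 47.63992
2. -68.00258, -135.59733
3. -33.59472, -178.87531
4. -0.10175, 68.25575

Point 1:
  Lat: 38° + 24/60 + 39.4/3600 = 38 + 0.400000 + 0.010944 = 38.410944
  S ⇒ negate
  λ: 47 + 38/60 + 23.7/3600 = 47.639917
  E ⇒ keep positive
Point 2:
  φ: 68° + 0/60 + 9.3/3600 = 68 + 0.000000 + 0.002583 = 68.002583
  S → negative
  λ: 35′ + 50.4″ = 35.84000′; 135 + 35.84000/60 = 135.597333
  W → negative
Point 3:
  Lat: 33 + 35/60 + 41/3600 = 33.594722
  hemisphere S, so the sign is −
  Longitude: 52′ + 31.1″ = 52.51833′; 178 + 52.51833/60 = 178.875306
  W → negative
Point 4:
  Latitude: 0 + 6/60 + 6.3/3600 = 0.101750
  S ⇒ negate
  Lon: 68° + 15/60 + 20.7/3600 = 68 + 0.250000 + 0.005750 = 68.255750
  E → positive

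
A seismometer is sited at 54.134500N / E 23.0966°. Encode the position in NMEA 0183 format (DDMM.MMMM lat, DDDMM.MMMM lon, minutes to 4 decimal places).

φ: 54° + 0.134500 × 60 = 54° 8.070000′
λ: fractional part 0.096600 → 5.796000 minutes

5408.0700,N / 02305.7960,E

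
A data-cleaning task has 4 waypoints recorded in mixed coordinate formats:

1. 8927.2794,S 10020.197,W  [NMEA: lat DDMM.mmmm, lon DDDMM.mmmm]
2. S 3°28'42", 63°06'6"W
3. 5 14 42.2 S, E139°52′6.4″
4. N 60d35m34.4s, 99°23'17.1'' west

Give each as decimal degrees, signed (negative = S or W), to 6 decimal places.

1. -89.454657, -100.336617
2. -3.478333, -63.101667
3. -5.245056, 139.868444
4. 60.592889, -99.388083

Point 1:
  φ: split at 2 digits → 89° and 27.2794′; 89 + 27.2794/60 = 89.4546567
  hemisphere S, so the sign is −
  λ: degrees = first 3 digits = 100, minutes = 20.197; 100 + 20.197/60 = 100.3366167
  W → negative
Point 2:
  φ: 3° + 28/60 + 42/3600 = 3 + 0.466667 + 0.011667 = 3.4783333
  hemisphere S, so the sign is −
  λ: 6′ + 6″ = 6.10000′; 63 + 6.10000/60 = 63.1016667
  W → negative
Point 3:
  Latitude: 14′ + 42.2″ = 14.70333′; 5 + 14.70333/60 = 5.2450556
  S → negative
  Longitude: 52′ + 6.4″ = 52.10667′; 139 + 52.10667/60 = 139.8684444
  E → positive
Point 4:
  φ: 35′ + 34.4″ = 35.57333′; 60 + 35.57333/60 = 60.5928889
  N ⇒ keep positive
  Lon: 23′ + 17.1″ = 23.28500′; 99 + 23.28500/60 = 99.3880833
  hemisphere W, so the sign is −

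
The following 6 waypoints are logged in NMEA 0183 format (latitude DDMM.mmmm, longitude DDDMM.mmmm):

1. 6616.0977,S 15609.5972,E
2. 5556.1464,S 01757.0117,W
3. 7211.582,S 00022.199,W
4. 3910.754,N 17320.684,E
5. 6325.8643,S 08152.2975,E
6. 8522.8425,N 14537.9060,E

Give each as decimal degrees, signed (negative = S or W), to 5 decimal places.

Point 1:
  Latitude: split at 2 digits → 66° and 16.0977′; 66 + 16.0977/60 = 66.268295
  S → negative
  λ: degrees = first 3 digits = 156, minutes = 9.5972; 156 + 9.5972/60 = 156.159953
  E ⇒ keep positive
Point 2:
  Lat: split at 2 digits → 55° and 56.1464′; 55 + 56.1464/60 = 55.935773
  hemisphere S, so the sign is −
  Longitude: degrees = first 3 digits = 17, minutes = 57.0117; 17 + 57.0117/60 = 17.950195
  hemisphere W, so the sign is −
Point 3:
  Lat: split at 2 digits → 72° and 11.582′; 72 + 11.582/60 = 72.193033
  hemisphere S, so the sign is −
  λ: degrees = first 3 digits = 0, minutes = 22.199; 0 + 22.199/60 = 0.369983
  W ⇒ negate
Point 4:
  Latitude: split at 2 digits → 39° and 10.754′; 39 + 10.754/60 = 39.179233
  N ⇒ keep positive
  Lon: degrees = first 3 digits = 173, minutes = 20.684; 173 + 20.684/60 = 173.344733
  E → positive
Point 5:
  Lat: degrees = first 2 digits = 63, minutes = 25.8643; 63 + 25.8643/60 = 63.431072
  hemisphere S, so the sign is −
  Longitude: degrees = first 3 digits = 81, minutes = 52.2975; 81 + 52.2975/60 = 81.871625
  E → positive
Point 6:
  Lat: split at 2 digits → 85° and 22.8425′; 85 + 22.8425/60 = 85.380708
  N → positive
  λ: degrees = first 3 digits = 145, minutes = 37.906; 145 + 37.906/60 = 145.631767
  E → positive

1. -66.26830, 156.15995
2. -55.93577, -17.95020
3. -72.19303, -0.36998
4. 39.17923, 173.34473
5. -63.43107, 81.87163
6. 85.38071, 145.63177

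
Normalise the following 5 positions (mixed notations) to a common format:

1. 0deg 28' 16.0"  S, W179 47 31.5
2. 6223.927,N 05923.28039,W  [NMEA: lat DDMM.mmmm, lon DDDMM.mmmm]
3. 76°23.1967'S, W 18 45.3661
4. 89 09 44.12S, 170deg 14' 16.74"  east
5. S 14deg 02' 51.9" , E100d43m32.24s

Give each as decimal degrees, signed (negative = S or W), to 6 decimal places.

1. -0.471111, -179.792083
2. 62.398783, -59.388007
3. -76.386612, -18.756102
4. -89.162256, 170.237983
5. -14.047750, 100.725622

Point 1:
  φ: 0° + 28/60 + 16/3600 = 0 + 0.466667 + 0.004444 = 0.4711111
  hemisphere S, so the sign is −
  Lon: 47′ + 31.5″ = 47.52500′; 179 + 47.52500/60 = 179.7920833
  W ⇒ negate
Point 2:
  φ: degrees = first 2 digits = 62, minutes = 23.927; 62 + 23.927/60 = 62.3987833
  N → positive
  λ: degrees = first 3 digits = 59, minutes = 23.28039; 59 + 23.28039/60 = 59.3880065
  hemisphere W, so the sign is −
Point 3:
  Latitude: 76 + 23.1967/60 = 76.3866117
  S ⇒ negate
  Lon: 45.3661′ = 0.756102°; total 18.7561017
  W → negative
Point 4:
  φ: 9′ + 44.12″ = 9.73533′; 89 + 9.73533/60 = 89.1622556
  S ⇒ negate
  Lon: 170° + 14/60 + 16.74/3600 = 170 + 0.233333 + 0.004650 = 170.2379833
  E → positive
Point 5:
  φ: 14 + 2/60 + 51.9/3600 = 14.0477500
  S ⇒ negate
  Longitude: 100 + 43/60 + 32.24/3600 = 100.7256222
  E ⇒ keep positive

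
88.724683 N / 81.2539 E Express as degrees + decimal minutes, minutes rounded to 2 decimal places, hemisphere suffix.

Lat: minutes = (88.724683 − 88) × 60 = 43.4810
Longitude: 81° + 0.253900 × 60 = 81° 15.2340′

88° 43.48′ N, 81° 15.23′ E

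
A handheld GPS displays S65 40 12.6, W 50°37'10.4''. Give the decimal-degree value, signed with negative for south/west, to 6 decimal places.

-65.670167, -50.619556

Latitude: 65 + 40/60 + 12.6/3600 = 65.6701667
S → negative
Lon: 50 + 37/60 + 10.4/3600 = 50.6195556
W ⇒ negate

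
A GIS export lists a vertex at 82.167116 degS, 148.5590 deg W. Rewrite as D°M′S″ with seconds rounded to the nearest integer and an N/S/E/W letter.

Latitude: 0.167116° → 10.02696′; 0.02696 × 60 = 1.62″
Lon: whole degrees 148; 33.54000′ → 33′ and 32.40″

82°10′2″ S, 148°33′32″ W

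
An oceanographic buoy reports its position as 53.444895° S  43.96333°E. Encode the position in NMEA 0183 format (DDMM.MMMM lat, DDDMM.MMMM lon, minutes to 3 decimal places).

5326.694,S / 04357.800,E

Latitude: 53° + 0.444895 × 60 = 53° 26.69370′
Longitude: 43° + 0.963330 × 60 = 43° 57.79980′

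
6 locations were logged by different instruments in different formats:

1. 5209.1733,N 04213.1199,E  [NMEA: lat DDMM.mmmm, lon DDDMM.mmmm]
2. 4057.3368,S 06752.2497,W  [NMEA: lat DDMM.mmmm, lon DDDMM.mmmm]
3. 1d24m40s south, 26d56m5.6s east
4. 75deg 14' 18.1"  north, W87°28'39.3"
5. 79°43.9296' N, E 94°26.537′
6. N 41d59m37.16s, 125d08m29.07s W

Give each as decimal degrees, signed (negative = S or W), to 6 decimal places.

Point 1:
  φ: split at 2 digits → 52° and 9.1733′; 52 + 9.1733/60 = 52.1528883
  N → positive
  Lon: split at 3 digits → 042° and 13.1199′; 42 + 13.1199/60 = 42.2186650
  E → positive
Point 2:
  Lat: degrees = first 2 digits = 40, minutes = 57.3368; 40 + 57.3368/60 = 40.9556133
  hemisphere S, so the sign is −
  λ: split at 3 digits → 067° and 52.2497′; 67 + 52.2497/60 = 67.8708283
  W → negative
Point 3:
  Latitude: 1° + 24/60 + 40/3600 = 1 + 0.400000 + 0.011111 = 1.4111111
  hemisphere S, so the sign is −
  λ: 26 + 56/60 + 5.6/3600 = 26.9348889
  E → positive
Point 4:
  Lat: 75 + 14/60 + 18.1/3600 = 75.2383611
  N ⇒ keep positive
  Longitude: 28′ + 39.3″ = 28.65500′; 87 + 28.65500/60 = 87.4775833
  W → negative
Point 5:
  Latitude: 43.9296′ = 0.732160°; total 79.7321600
  N → positive
  Lon: 94 + 26.537/60 = 94.4422833
  E → positive
Point 6:
  φ: 41° + 59/60 + 37.16/3600 = 41 + 0.983333 + 0.010322 = 41.9936556
  N → positive
  Lon: 125 + 8/60 + 29.07/3600 = 125.1414083
  W ⇒ negate

1. 52.152888, 42.218665
2. -40.955613, -67.870828
3. -1.411111, 26.934889
4. 75.238361, -87.477583
5. 79.732160, 94.442283
6. 41.993656, -125.141408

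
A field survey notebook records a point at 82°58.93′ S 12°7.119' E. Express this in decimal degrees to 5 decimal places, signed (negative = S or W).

φ: 58.93′ = 0.982167°; total 82.982167
S ⇒ negate
λ: 12 + 7.119/60 = 12.118650
E ⇒ keep positive

-82.98217, 12.11865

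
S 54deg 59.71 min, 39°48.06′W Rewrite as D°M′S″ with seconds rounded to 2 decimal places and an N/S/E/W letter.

φ: 59.71000′ → 59′ and 0.71000 × 60 = 42.6000″
λ: fractional minutes 0.06000 × 60 = 3.6000″

54°59′42.60″ S, 39°48′3.60″ W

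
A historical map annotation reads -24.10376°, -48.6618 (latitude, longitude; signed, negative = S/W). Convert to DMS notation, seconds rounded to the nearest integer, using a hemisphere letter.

24°06′14″ S, 48°39′42″ W

Latitude is negative → S; |value| = 24.103760
Latitude: whole degrees 24; 6.22560′ → 6′ and 13.54″
Longitude is negative → W; |value| = 48.661800
Lon: 0.661800° → 39.70800′; 0.70800 × 60 = 42.48″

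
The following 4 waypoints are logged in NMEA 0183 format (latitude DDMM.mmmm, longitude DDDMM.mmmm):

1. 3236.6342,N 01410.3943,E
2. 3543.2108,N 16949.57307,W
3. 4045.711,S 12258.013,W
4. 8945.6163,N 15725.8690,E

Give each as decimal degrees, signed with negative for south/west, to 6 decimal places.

Point 1:
  Latitude: degrees = first 2 digits = 32, minutes = 36.6342; 32 + 36.6342/60 = 32.6105700
  N ⇒ keep positive
  λ: degrees = first 3 digits = 14, minutes = 10.3943; 14 + 10.3943/60 = 14.1732383
  E ⇒ keep positive
Point 2:
  φ: degrees = first 2 digits = 35, minutes = 43.2108; 35 + 43.2108/60 = 35.7201800
  N ⇒ keep positive
  Longitude: degrees = first 3 digits = 169, minutes = 49.57307; 169 + 49.57307/60 = 169.8262178
  hemisphere W, so the sign is −
Point 3:
  φ: split at 2 digits → 40° and 45.711′; 40 + 45.711/60 = 40.7618500
  S ⇒ negate
  Longitude: split at 3 digits → 122° and 58.013′; 122 + 58.013/60 = 122.9668833
  hemisphere W, so the sign is −
Point 4:
  φ: split at 2 digits → 89° and 45.6163′; 89 + 45.6163/60 = 89.7602717
  N → positive
  Longitude: split at 3 digits → 157° and 25.869′; 157 + 25.869/60 = 157.4311500
  E ⇒ keep positive

1. 32.610570, 14.173238
2. 35.720180, -169.826218
3. -40.761850, -122.966883
4. 89.760272, 157.431150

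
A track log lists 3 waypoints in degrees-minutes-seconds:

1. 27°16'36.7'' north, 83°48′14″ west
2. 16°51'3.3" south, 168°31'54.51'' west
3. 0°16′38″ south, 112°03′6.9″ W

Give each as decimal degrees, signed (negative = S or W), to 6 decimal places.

1. 27.276861, -83.803889
2. -16.850917, -168.531808
3. -0.277222, -112.051917

Point 1:
  Latitude: 27 + 16/60 + 36.7/3600 = 27.2768611
  N ⇒ keep positive
  Longitude: 83° + 48/60 + 14/3600 = 83 + 0.800000 + 0.003889 = 83.8038889
  W ⇒ negate
Point 2:
  φ: 51′ + 3.3″ = 51.05500′; 16 + 51.05500/60 = 16.8509167
  hemisphere S, so the sign is −
  Lon: 31′ + 54.51″ = 31.90850′; 168 + 31.90850/60 = 168.5318083
  W ⇒ negate
Point 3:
  Latitude: 0° + 16/60 + 38/3600 = 0 + 0.266667 + 0.010556 = 0.2772222
  S → negative
  λ: 112° + 3/60 + 6.9/3600 = 112 + 0.050000 + 0.001917 = 112.0519167
  W ⇒ negate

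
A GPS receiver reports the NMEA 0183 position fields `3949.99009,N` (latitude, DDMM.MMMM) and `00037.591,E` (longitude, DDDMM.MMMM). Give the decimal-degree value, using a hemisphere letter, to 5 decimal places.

39.83317° N, 0.62652° E

Latitude: split at 2 digits → 39° and 49.99009′; 39 + 49.99009/60 = 39.833168
λ: split at 3 digits → 000° and 37.591′; 0 + 37.591/60 = 0.626517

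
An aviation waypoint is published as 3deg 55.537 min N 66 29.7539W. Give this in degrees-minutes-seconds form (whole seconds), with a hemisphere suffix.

Lat: fractional minutes 0.53700 × 60 = 32.22″
λ: 29.75390′ → 29′ and 0.75390 × 60 = 45.23″

3°55′32″ N, 66°29′45″ W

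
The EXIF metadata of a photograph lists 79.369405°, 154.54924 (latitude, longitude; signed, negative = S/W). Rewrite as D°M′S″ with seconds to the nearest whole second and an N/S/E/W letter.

Latitude: 0.369405° → 22.16430′; 0.16430 × 60 = 9.86″
Longitude: 0.549240° → 32.95440′; 0.95440 × 60 = 57.26″

79°22′10″ N, 154°32′57″ E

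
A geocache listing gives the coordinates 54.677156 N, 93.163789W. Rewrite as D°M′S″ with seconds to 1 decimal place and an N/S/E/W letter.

54°40′37.8″ N, 93°09′49.6″ W

Lat: whole degrees 54; 40.62936′ → 40′ and 37.762″
Lon: 0.163789° → 9.82734′; 0.82734 × 60 = 49.640″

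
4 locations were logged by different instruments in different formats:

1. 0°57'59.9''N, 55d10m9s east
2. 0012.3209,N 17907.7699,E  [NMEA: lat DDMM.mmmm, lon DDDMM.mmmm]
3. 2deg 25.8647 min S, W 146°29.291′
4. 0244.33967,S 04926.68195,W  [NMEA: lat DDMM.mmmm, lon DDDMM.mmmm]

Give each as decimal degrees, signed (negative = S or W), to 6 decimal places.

1. 0.966639, 55.169167
2. 0.205348, 179.129498
3. -2.431078, -146.488183
4. -2.738995, -49.444699

Point 1:
  Lat: 57′ + 59.9″ = 57.99833′; 0 + 57.99833/60 = 0.9666389
  N ⇒ keep positive
  λ: 10′ + 9″ = 10.15000′; 55 + 10.15000/60 = 55.1691667
  E ⇒ keep positive
Point 2:
  φ: split at 2 digits → 00° and 12.3209′; 0 + 12.3209/60 = 0.2053483
  N ⇒ keep positive
  Lon: split at 3 digits → 179° and 7.7699′; 179 + 7.7699/60 = 179.1294983
  E → positive
Point 3:
  Lat: 2 + 25.8647/60 = 2.4310783
  hemisphere S, so the sign is −
  Lon: 146 + 29.291/60 = 146.4881833
  W ⇒ negate
Point 4:
  φ: degrees = first 2 digits = 2, minutes = 44.33967; 2 + 44.33967/60 = 2.7389945
  S → negative
  Lon: split at 3 digits → 049° and 26.68195′; 49 + 26.68195/60 = 49.4446992
  W → negative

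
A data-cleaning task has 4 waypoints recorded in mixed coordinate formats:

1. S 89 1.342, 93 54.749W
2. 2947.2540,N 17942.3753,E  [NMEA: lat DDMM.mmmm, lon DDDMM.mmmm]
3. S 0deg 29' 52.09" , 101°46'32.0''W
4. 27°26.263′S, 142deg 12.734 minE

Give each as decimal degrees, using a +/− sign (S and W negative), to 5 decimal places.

Point 1:
  Lat: 89 + 1.342/60 = 89.022367
  S ⇒ negate
  Lon: 93 + 54.749/60 = 93.912483
  W ⇒ negate
Point 2:
  Latitude: split at 2 digits → 29° and 47.254′; 29 + 47.254/60 = 29.787567
  N → positive
  λ: degrees = first 3 digits = 179, minutes = 42.3753; 179 + 42.3753/60 = 179.706255
  E → positive
Point 3:
  Latitude: 0 + 29/60 + 52.09/3600 = 0.497803
  S → negative
  Lon: 101 + 46/60 + 32/3600 = 101.775556
  W → negative
Point 4:
  φ: 26.263′ = 0.437717°; total 27.437717
  S ⇒ negate
  Lon: 142 + 12.734/60 = 142.212233
  E → positive

1. -89.02237, -93.91248
2. 29.78757, 179.70626
3. -0.49780, -101.77556
4. -27.43772, 142.21223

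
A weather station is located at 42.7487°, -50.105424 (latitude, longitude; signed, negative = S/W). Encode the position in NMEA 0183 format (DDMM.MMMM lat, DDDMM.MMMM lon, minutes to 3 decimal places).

4244.922,N / 05006.325,W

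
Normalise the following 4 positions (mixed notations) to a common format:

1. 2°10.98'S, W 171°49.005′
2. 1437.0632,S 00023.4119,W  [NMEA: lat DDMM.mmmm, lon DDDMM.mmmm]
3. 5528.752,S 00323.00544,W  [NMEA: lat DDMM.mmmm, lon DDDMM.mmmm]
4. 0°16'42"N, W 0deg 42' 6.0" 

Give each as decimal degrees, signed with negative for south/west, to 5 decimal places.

1. -2.18300, -171.81675
2. -14.61772, -0.39020
3. -55.47920, -3.38342
4. 0.27833, -0.70167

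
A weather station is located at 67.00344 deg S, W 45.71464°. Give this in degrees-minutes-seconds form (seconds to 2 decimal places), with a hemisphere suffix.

67°00′12.38″ S, 45°42′52.70″ W

Latitude: 0.003440 × 60 = 0.20640′ → 0′, remainder × 60 = 12.3840″
Longitude: 0.714640° → 42.87840′; 0.87840 × 60 = 52.7040″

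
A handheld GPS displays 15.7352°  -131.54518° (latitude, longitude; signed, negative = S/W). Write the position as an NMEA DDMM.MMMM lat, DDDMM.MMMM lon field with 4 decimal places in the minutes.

Latitude: 15° + 0.735200 × 60 = 15° 44.112000′
Longitude is negative → W; |value| = 131.545180
Longitude: minutes = (131.545180 − 131) × 60 = 32.710800

1544.1120,N / 13132.7108,W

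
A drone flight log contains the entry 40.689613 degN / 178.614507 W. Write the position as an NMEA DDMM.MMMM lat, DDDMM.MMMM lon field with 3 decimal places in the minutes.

φ: fractional part 0.689613 → 41.37678 minutes
λ: minutes = (178.614507 − 178) × 60 = 36.87042

4041.377,N / 17836.870,W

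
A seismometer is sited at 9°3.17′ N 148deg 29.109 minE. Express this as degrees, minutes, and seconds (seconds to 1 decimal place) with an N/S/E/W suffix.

Latitude: 3.17000′ → 3′ and 0.17000 × 60 = 10.200″
Lon: fractional minutes 0.10900 × 60 = 6.540″

9°03′10.2″ N, 148°29′6.5″ E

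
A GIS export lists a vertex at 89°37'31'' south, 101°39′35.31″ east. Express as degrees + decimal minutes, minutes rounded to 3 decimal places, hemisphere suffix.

89° 37.517′ S, 101° 39.589′ E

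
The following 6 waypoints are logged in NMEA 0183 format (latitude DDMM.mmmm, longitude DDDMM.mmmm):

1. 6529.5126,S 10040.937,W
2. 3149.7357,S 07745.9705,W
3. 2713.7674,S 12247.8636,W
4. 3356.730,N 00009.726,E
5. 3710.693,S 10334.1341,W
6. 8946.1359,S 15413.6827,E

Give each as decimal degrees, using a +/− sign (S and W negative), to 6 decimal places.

Point 1:
  Lat: degrees = first 2 digits = 65, minutes = 29.5126; 65 + 29.5126/60 = 65.4918767
  hemisphere S, so the sign is −
  λ: split at 3 digits → 100° and 40.937′; 100 + 40.937/60 = 100.6822833
  W → negative
Point 2:
  Lat: split at 2 digits → 31° and 49.7357′; 31 + 49.7357/60 = 31.8289283
  hemisphere S, so the sign is −
  Longitude: split at 3 digits → 077° and 45.9705′; 77 + 45.9705/60 = 77.7661750
  hemisphere W, so the sign is −
Point 3:
  φ: split at 2 digits → 27° and 13.7674′; 27 + 13.7674/60 = 27.2294567
  hemisphere S, so the sign is −
  Lon: split at 3 digits → 122° and 47.8636′; 122 + 47.8636/60 = 122.7977267
  W ⇒ negate
Point 4:
  Latitude: degrees = first 2 digits = 33, minutes = 56.73; 33 + 56.73/60 = 33.9455000
  N ⇒ keep positive
  Longitude: split at 3 digits → 000° and 9.726′; 0 + 9.726/60 = 0.1621000
  E → positive
Point 5:
  Lat: degrees = first 2 digits = 37, minutes = 10.693; 37 + 10.693/60 = 37.1782167
  S → negative
  Longitude: degrees = first 3 digits = 103, minutes = 34.1341; 103 + 34.1341/60 = 103.5689017
  W → negative
Point 6:
  Latitude: split at 2 digits → 89° and 46.1359′; 89 + 46.1359/60 = 89.7689317
  S → negative
  λ: degrees = first 3 digits = 154, minutes = 13.6827; 154 + 13.6827/60 = 154.2280450
  E ⇒ keep positive

1. -65.491877, -100.682283
2. -31.828928, -77.766175
3. -27.229457, -122.797727
4. 33.945500, 0.162100
5. -37.178217, -103.568902
6. -89.768932, 154.228045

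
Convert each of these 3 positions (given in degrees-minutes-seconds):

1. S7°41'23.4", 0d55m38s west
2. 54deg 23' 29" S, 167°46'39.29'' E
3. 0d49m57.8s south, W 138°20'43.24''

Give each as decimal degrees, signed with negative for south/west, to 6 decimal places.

1. -7.689833, -0.927222
2. -54.391389, 167.777581
3. -0.832722, -138.345344

Point 1:
  φ: 7° + 41/60 + 23.4/3600 = 7 + 0.683333 + 0.006500 = 7.6898333
  hemisphere S, so the sign is −
  Longitude: 55′ + 38″ = 55.63333′; 0 + 55.63333/60 = 0.9272222
  W → negative
Point 2:
  Lat: 54° + 23/60 + 29/3600 = 54 + 0.383333 + 0.008056 = 54.3913889
  S → negative
  Longitude: 46′ + 39.29″ = 46.65483′; 167 + 46.65483/60 = 167.7775806
  E → positive
Point 3:
  Lat: 0 + 49/60 + 57.8/3600 = 0.8327222
  S → negative
  Longitude: 138° + 20/60 + 43.24/3600 = 138 + 0.333333 + 0.012011 = 138.3453444
  W → negative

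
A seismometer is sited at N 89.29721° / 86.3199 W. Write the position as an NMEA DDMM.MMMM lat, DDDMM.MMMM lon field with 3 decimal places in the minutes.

Lat: minutes = (89.297210 − 89) × 60 = 17.83260
λ: fractional part 0.319900 → 19.19400 minutes

8917.833,N / 08619.194,W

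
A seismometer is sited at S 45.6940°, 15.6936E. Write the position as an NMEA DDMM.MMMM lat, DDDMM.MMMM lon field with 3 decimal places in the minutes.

φ: minutes = (45.694000 − 45) × 60 = 41.64000
λ: minutes = (15.693600 − 15) × 60 = 41.61600

4541.640,S / 01541.616,E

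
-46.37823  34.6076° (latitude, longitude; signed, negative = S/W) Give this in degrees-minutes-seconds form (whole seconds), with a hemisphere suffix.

46°22′42″ S, 34°36′27″ E

Latitude is negative → S; |value| = 46.378230
Lat: whole degrees 46; 22.69380′ → 22′ and 41.63″
Lon: whole degrees 34; 36.45600′ → 36′ and 27.36″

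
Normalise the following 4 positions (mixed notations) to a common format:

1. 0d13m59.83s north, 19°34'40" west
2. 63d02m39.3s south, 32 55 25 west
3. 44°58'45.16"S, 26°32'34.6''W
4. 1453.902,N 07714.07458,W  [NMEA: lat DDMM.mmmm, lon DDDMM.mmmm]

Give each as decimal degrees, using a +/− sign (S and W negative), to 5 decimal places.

1. 0.23329, -19.57778
2. -63.04425, -32.92361
3. -44.97921, -26.54294
4. 14.89837, -77.23458

Point 1:
  Latitude: 0 + 13/60 + 59.83/3600 = 0.233286
  N ⇒ keep positive
  Longitude: 19 + 34/60 + 40/3600 = 19.577778
  hemisphere W, so the sign is −
Point 2:
  Latitude: 2′ + 39.3″ = 2.65500′; 63 + 2.65500/60 = 63.044250
  S ⇒ negate
  Lon: 32° + 55/60 + 25/3600 = 32 + 0.916667 + 0.006944 = 32.923611
  W ⇒ negate
Point 3:
  φ: 58′ + 45.16″ = 58.75267′; 44 + 58.75267/60 = 44.979211
  hemisphere S, so the sign is −
  Longitude: 26° + 32/60 + 34.6/3600 = 26 + 0.533333 + 0.009611 = 26.542944
  W → negative
Point 4:
  φ: degrees = first 2 digits = 14, minutes = 53.902; 14 + 53.902/60 = 14.898367
  N → positive
  Longitude: degrees = first 3 digits = 77, minutes = 14.07458; 77 + 14.07458/60 = 77.234576
  W ⇒ negate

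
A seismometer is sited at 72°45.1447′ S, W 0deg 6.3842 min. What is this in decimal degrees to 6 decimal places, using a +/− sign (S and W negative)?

-72.752412, -0.106403

Latitude: 45.1447′ = 0.752412°; total 72.7524117
hemisphere S, so the sign is −
Longitude: 6.3842′ = 0.106403°; total 0.1064033
W ⇒ negate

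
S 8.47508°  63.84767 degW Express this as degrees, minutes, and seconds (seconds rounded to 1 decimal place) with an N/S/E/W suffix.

8°28′30.3″ S, 63°50′51.6″ W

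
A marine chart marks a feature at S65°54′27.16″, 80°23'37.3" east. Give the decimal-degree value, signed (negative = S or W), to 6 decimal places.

φ: 54′ + 27.16″ = 54.45267′; 65 + 54.45267/60 = 65.9075444
S ⇒ negate
Longitude: 80 + 23/60 + 37.3/3600 = 80.3936944
E ⇒ keep positive

-65.907544, 80.393694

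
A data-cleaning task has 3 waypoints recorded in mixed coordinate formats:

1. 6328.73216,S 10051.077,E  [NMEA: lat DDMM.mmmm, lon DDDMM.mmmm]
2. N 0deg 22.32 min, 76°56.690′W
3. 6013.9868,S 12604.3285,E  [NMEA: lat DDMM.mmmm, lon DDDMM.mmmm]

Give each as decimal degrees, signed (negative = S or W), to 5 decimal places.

1. -63.47887, 100.85128
2. 0.37200, -76.94483
3. -60.23311, 126.07214

Point 1:
  Latitude: split at 2 digits → 63° and 28.73216′; 63 + 28.73216/60 = 63.478869
  S ⇒ negate
  Lon: split at 3 digits → 100° and 51.077′; 100 + 51.077/60 = 100.851283
  E → positive
Point 2:
  φ: 22.32′ = 0.372000°; total 0.372000
  N ⇒ keep positive
  Longitude: 56.69′ = 0.944833°; total 76.944833
  hemisphere W, so the sign is −
Point 3:
  φ: degrees = first 2 digits = 60, minutes = 13.9868; 60 + 13.9868/60 = 60.233113
  S → negative
  Lon: split at 3 digits → 126° and 4.3285′; 126 + 4.3285/60 = 126.072142
  E → positive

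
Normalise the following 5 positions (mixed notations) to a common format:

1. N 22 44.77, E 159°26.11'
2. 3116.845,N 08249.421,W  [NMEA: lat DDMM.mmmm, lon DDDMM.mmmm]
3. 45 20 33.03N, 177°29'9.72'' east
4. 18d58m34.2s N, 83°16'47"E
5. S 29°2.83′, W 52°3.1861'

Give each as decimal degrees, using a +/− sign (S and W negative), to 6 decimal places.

Point 1:
  φ: 22 + 44.77/60 = 22.7461667
  N ⇒ keep positive
  λ: 26.11′ = 0.435167°; total 159.4351667
  E ⇒ keep positive
Point 2:
  Latitude: degrees = first 2 digits = 31, minutes = 16.845; 31 + 16.845/60 = 31.2807500
  N ⇒ keep positive
  Lon: degrees = first 3 digits = 82, minutes = 49.421; 82 + 49.421/60 = 82.8236833
  hemisphere W, so the sign is −
Point 3:
  Lat: 45 + 20/60 + 33.03/3600 = 45.3425083
  N → positive
  Lon: 177° + 29/60 + 9.72/3600 = 177 + 0.483333 + 0.002700 = 177.4860333
  E → positive
Point 4:
  φ: 58′ + 34.2″ = 58.57000′; 18 + 58.57000/60 = 18.9761667
  N ⇒ keep positive
  λ: 16′ + 47″ = 16.78333′; 83 + 16.78333/60 = 83.2797222
  E → positive
Point 5:
  Latitude: 2.83′ = 0.047167°; total 29.0471667
  S → negative
  Longitude: 3.1861′ = 0.053102°; total 52.0531017
  W → negative

1. 22.746167, 159.435167
2. 31.280750, -82.823683
3. 45.342508, 177.486033
4. 18.976167, 83.279722
5. -29.047167, -52.053102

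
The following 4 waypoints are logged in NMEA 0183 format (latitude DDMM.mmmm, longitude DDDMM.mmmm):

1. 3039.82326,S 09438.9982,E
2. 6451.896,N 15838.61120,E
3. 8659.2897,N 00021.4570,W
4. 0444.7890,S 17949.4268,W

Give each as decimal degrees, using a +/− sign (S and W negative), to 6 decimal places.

1. -30.663721, 94.649970
2. 64.864933, 158.643520
3. 86.988162, -0.357617
4. -4.746483, -179.823780

Point 1:
  Latitude: split at 2 digits → 30° and 39.82326′; 30 + 39.82326/60 = 30.6637210
  S ⇒ negate
  Lon: split at 3 digits → 094° and 38.9982′; 94 + 38.9982/60 = 94.6499700
  E → positive
Point 2:
  Lat: degrees = first 2 digits = 64, minutes = 51.896; 64 + 51.896/60 = 64.8649333
  N → positive
  Lon: split at 3 digits → 158° and 38.6112′; 158 + 38.6112/60 = 158.6435200
  E ⇒ keep positive
Point 3:
  Lat: split at 2 digits → 86° and 59.2897′; 86 + 59.2897/60 = 86.9881617
  N → positive
  Lon: split at 3 digits → 000° and 21.457′; 0 + 21.457/60 = 0.3576167
  W ⇒ negate
Point 4:
  Latitude: degrees = first 2 digits = 4, minutes = 44.789; 4 + 44.789/60 = 4.7464833
  S ⇒ negate
  λ: degrees = first 3 digits = 179, minutes = 49.4268; 179 + 49.4268/60 = 179.8237800
  hemisphere W, so the sign is −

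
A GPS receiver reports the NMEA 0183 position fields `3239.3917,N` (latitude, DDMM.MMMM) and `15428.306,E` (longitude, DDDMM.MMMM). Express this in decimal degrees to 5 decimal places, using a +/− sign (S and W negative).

Latitude: degrees = first 2 digits = 32, minutes = 39.3917; 32 + 39.3917/60 = 32.656528
N ⇒ keep positive
Lon: degrees = first 3 digits = 154, minutes = 28.306; 154 + 28.306/60 = 154.471767
E → positive

32.65653, 154.47177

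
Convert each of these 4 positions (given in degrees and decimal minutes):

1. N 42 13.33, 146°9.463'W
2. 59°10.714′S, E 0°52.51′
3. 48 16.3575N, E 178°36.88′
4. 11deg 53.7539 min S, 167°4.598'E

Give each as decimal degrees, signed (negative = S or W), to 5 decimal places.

1. 42.22217, -146.15772
2. -59.17857, 0.87517
3. 48.27263, 178.61467
4. -11.89590, 167.07663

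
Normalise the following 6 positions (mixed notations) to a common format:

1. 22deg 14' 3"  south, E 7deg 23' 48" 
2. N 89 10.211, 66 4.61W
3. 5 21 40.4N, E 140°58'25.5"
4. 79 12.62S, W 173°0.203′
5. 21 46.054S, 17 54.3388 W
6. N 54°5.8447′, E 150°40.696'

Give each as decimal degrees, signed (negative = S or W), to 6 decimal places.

Point 1:
  Latitude: 22° + 14/60 + 3/3600 = 22 + 0.233333 + 0.000833 = 22.2341667
  S ⇒ negate
  Longitude: 7° + 23/60 + 48/3600 = 7 + 0.383333 + 0.013333 = 7.3966667
  E ⇒ keep positive
Point 2:
  Latitude: 10.211′ = 0.170183°; total 89.1701833
  N ⇒ keep positive
  Lon: 4.61′ = 0.076833°; total 66.0768333
  W ⇒ negate
Point 3:
  Latitude: 21′ + 40.4″ = 21.67333′; 5 + 21.67333/60 = 5.3612222
  N ⇒ keep positive
  λ: 140° + 58/60 + 25.5/3600 = 140 + 0.966667 + 0.007083 = 140.9737500
  E ⇒ keep positive
Point 4:
  φ: 79 + 12.62/60 = 79.2103333
  S → negative
  Lon: 0.203′ = 0.003383°; total 173.0033833
  W ⇒ negate
Point 5:
  Lat: 46.054′ = 0.767567°; total 21.7675667
  S → negative
  Longitude: 17 + 54.3388/60 = 17.9056467
  hemisphere W, so the sign is −
Point 6:
  Lat: 54 + 5.8447/60 = 54.0974117
  N ⇒ keep positive
  λ: 150 + 40.696/60 = 150.6782667
  E → positive

1. -22.234167, 7.396667
2. 89.170183, -66.076833
3. 5.361222, 140.973750
4. -79.210333, -173.003383
5. -21.767567, -17.905647
6. 54.097412, 150.678267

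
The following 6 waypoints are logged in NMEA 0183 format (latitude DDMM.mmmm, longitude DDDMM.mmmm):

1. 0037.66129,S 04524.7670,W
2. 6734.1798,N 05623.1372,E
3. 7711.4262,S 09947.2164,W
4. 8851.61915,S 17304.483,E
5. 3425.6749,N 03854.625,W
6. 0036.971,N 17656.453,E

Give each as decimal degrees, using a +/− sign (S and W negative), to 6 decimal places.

1. -0.627688, -45.412783
2. 67.569663, 56.385620
3. -77.190437, -99.786940
4. -88.860319, 173.074717
5. 34.427915, -38.910417
6. 0.616183, 176.940883

Point 1:
  Latitude: split at 2 digits → 00° and 37.66129′; 0 + 37.66129/60 = 0.6276882
  S → negative
  λ: degrees = first 3 digits = 45, minutes = 24.767; 45 + 24.767/60 = 45.4127833
  hemisphere W, so the sign is −
Point 2:
  φ: degrees = first 2 digits = 67, minutes = 34.1798; 67 + 34.1798/60 = 67.5696633
  N ⇒ keep positive
  Lon: split at 3 digits → 056° and 23.1372′; 56 + 23.1372/60 = 56.3856200
  E → positive
Point 3:
  Lat: degrees = first 2 digits = 77, minutes = 11.4262; 77 + 11.4262/60 = 77.1904367
  S ⇒ negate
  Longitude: degrees = first 3 digits = 99, minutes = 47.2164; 99 + 47.2164/60 = 99.7869400
  W ⇒ negate
Point 4:
  Latitude: degrees = first 2 digits = 88, minutes = 51.61915; 88 + 51.61915/60 = 88.8603192
  hemisphere S, so the sign is −
  λ: split at 3 digits → 173° and 4.483′; 173 + 4.483/60 = 173.0747167
  E → positive
Point 5:
  Lat: split at 2 digits → 34° and 25.6749′; 34 + 25.6749/60 = 34.4279150
  N ⇒ keep positive
  Longitude: degrees = first 3 digits = 38, minutes = 54.625; 38 + 54.625/60 = 38.9104167
  W ⇒ negate
Point 6:
  Lat: split at 2 digits → 00° and 36.971′; 0 + 36.971/60 = 0.6161833
  N ⇒ keep positive
  Longitude: split at 3 digits → 176° and 56.453′; 176 + 56.453/60 = 176.9408833
  E ⇒ keep positive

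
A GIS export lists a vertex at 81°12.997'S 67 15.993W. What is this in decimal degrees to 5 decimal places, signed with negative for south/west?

φ: 12.997′ = 0.216617°; total 81.216617
S ⇒ negate
λ: 67 + 15.993/60 = 67.266550
hemisphere W, so the sign is −

-81.21662, -67.26655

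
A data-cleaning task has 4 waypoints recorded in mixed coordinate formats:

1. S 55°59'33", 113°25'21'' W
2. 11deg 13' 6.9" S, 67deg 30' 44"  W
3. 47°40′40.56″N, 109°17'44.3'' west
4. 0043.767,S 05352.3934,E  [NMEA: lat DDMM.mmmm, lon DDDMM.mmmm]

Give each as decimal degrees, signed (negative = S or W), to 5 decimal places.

1. -55.99250, -113.42250
2. -11.21858, -67.51222
3. 47.67793, -109.29564
4. -0.72945, 53.87322

Point 1:
  Lat: 59′ + 33″ = 59.55000′; 55 + 59.55000/60 = 55.992500
  S ⇒ negate
  Longitude: 113° + 25/60 + 21/3600 = 113 + 0.416667 + 0.005833 = 113.422500
  hemisphere W, so the sign is −
Point 2:
  Latitude: 11 + 13/60 + 6.9/3600 = 11.218583
  S ⇒ negate
  Longitude: 67° + 30/60 + 44/3600 = 67 + 0.500000 + 0.012222 = 67.512222
  W ⇒ negate
Point 3:
  Lat: 40′ + 40.56″ = 40.67600′; 47 + 40.67600/60 = 47.677933
  N ⇒ keep positive
  λ: 17′ + 44.3″ = 17.73833′; 109 + 17.73833/60 = 109.295639
  W ⇒ negate
Point 4:
  φ: split at 2 digits → 00° and 43.767′; 0 + 43.767/60 = 0.729450
  hemisphere S, so the sign is −
  Longitude: split at 3 digits → 053° and 52.3934′; 53 + 52.3934/60 = 53.873223
  E ⇒ keep positive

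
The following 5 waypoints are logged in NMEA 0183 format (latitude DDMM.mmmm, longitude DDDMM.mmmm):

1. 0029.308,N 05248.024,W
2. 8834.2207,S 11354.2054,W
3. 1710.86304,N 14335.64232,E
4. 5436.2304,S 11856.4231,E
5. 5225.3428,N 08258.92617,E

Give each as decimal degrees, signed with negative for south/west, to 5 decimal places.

Point 1:
  Lat: degrees = first 2 digits = 0, minutes = 29.308; 0 + 29.308/60 = 0.488467
  N → positive
  λ: split at 3 digits → 052° and 48.024′; 52 + 48.024/60 = 52.800400
  W ⇒ negate
Point 2:
  Lat: split at 2 digits → 88° and 34.2207′; 88 + 34.2207/60 = 88.570345
  S ⇒ negate
  Longitude: degrees = first 3 digits = 113, minutes = 54.2054; 113 + 54.2054/60 = 113.903423
  hemisphere W, so the sign is −
Point 3:
  Lat: split at 2 digits → 17° and 10.86304′; 17 + 10.86304/60 = 17.181051
  N → positive
  λ: split at 3 digits → 143° and 35.64232′; 143 + 35.64232/60 = 143.594039
  E → positive
Point 4:
  Latitude: degrees = first 2 digits = 54, minutes = 36.2304; 54 + 36.2304/60 = 54.603840
  hemisphere S, so the sign is −
  Longitude: split at 3 digits → 118° and 56.4231′; 118 + 56.4231/60 = 118.940385
  E → positive
Point 5:
  Lat: degrees = first 2 digits = 52, minutes = 25.3428; 52 + 25.3428/60 = 52.422380
  N → positive
  Longitude: degrees = first 3 digits = 82, minutes = 58.92617; 82 + 58.92617/60 = 82.982103
  E → positive

1. 0.48847, -52.80040
2. -88.57035, -113.90342
3. 17.18105, 143.59404
4. -54.60384, 118.94039
5. 52.42238, 82.98210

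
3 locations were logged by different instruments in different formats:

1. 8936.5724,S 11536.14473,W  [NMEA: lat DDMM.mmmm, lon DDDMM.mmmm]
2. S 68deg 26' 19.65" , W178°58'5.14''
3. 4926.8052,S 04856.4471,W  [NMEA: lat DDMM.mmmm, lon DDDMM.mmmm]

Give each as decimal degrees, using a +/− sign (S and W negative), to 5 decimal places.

Point 1:
  φ: degrees = first 2 digits = 89, minutes = 36.5724; 89 + 36.5724/60 = 89.609540
  hemisphere S, so the sign is −
  λ: degrees = first 3 digits = 115, minutes = 36.14473; 115 + 36.14473/60 = 115.602412
  W → negative
Point 2:
  φ: 68° + 26/60 + 19.65/3600 = 68 + 0.433333 + 0.005458 = 68.438792
  S → negative
  Longitude: 178° + 58/60 + 5.14/3600 = 178 + 0.966667 + 0.001428 = 178.968094
  W → negative
Point 3:
  φ: degrees = first 2 digits = 49, minutes = 26.8052; 49 + 26.8052/60 = 49.446753
  S ⇒ negate
  Longitude: split at 3 digits → 048° and 56.4471′; 48 + 56.4471/60 = 48.940785
  hemisphere W, so the sign is −

1. -89.60954, -115.60241
2. -68.43879, -178.96809
3. -49.44675, -48.94079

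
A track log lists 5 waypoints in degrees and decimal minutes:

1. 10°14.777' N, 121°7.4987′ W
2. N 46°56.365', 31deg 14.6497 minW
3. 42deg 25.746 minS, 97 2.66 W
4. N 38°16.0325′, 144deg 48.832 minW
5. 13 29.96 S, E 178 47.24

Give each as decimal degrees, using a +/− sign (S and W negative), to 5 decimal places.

Point 1:
  Latitude: 14.777′ = 0.246283°; total 10.246283
  N → positive
  Longitude: 121 + 7.4987/60 = 121.124978
  W → negative
Point 2:
  Lat: 46 + 56.365/60 = 46.939417
  N ⇒ keep positive
  Lon: 31 + 14.6497/60 = 31.244162
  W → negative
Point 3:
  Latitude: 42 + 25.746/60 = 42.429100
  hemisphere S, so the sign is −
  λ: 2.66′ = 0.044333°; total 97.044333
  W ⇒ negate
Point 4:
  Lat: 38 + 16.0325/60 = 38.267208
  N → positive
  Lon: 48.832′ = 0.813867°; total 144.813867
  W ⇒ negate
Point 5:
  Latitude: 29.96′ = 0.499333°; total 13.499333
  S ⇒ negate
  λ: 47.24′ = 0.787333°; total 178.787333
  E → positive

1. 10.24628, -121.12498
2. 46.93942, -31.24416
3. -42.42910, -97.04433
4. 38.26721, -144.81387
5. -13.49933, 178.78733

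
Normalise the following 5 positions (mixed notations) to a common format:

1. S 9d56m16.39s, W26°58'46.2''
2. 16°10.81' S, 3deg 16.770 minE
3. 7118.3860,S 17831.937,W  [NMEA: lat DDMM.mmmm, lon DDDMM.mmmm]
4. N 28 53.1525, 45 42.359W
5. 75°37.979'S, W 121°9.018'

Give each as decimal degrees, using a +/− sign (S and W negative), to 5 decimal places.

1. -9.93789, -26.97950
2. -16.18017, 3.27950
3. -71.30643, -178.53228
4. 28.88588, -45.70598
5. -75.63298, -121.15030

Point 1:
  Latitude: 56′ + 16.39″ = 56.27317′; 9 + 56.27317/60 = 9.937886
  hemisphere S, so the sign is −
  Longitude: 58′ + 46.2″ = 58.77000′; 26 + 58.77000/60 = 26.979500
  W → negative
Point 2:
  Lat: 10.81′ = 0.180167°; total 16.180167
  S ⇒ negate
  Longitude: 16.77′ = 0.279500°; total 3.279500
  E ⇒ keep positive
Point 3:
  Latitude: degrees = first 2 digits = 71, minutes = 18.386; 71 + 18.386/60 = 71.306433
  S ⇒ negate
  Longitude: split at 3 digits → 178° and 31.937′; 178 + 31.937/60 = 178.532283
  W ⇒ negate
Point 4:
  φ: 53.1525′ = 0.885875°; total 28.885875
  N → positive
  Lon: 42.359′ = 0.705983°; total 45.705983
  W → negative
Point 5:
  φ: 37.979′ = 0.632983°; total 75.632983
  S → negative
  Longitude: 9.018′ = 0.150300°; total 121.150300
  W → negative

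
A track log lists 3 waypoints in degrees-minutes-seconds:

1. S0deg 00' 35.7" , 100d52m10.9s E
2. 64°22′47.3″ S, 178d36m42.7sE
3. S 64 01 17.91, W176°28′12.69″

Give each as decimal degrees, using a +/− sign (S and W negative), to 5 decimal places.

Point 1:
  φ: 0 + 0/60 + 35.7/3600 = 0.009917
  S → negative
  Longitude: 100° + 52/60 + 10.9/3600 = 100 + 0.866667 + 0.003028 = 100.869694
  E ⇒ keep positive
Point 2:
  Latitude: 22′ + 47.3″ = 22.78833′; 64 + 22.78833/60 = 64.379806
  S ⇒ negate
  Longitude: 36′ + 42.7″ = 36.71167′; 178 + 36.71167/60 = 178.611861
  E → positive
Point 3:
  Latitude: 64 + 1/60 + 17.91/3600 = 64.021642
  hemisphere S, so the sign is −
  Longitude: 176 + 28/60 + 12.69/3600 = 176.470192
  W → negative

1. -0.00992, 100.86969
2. -64.37981, 178.61186
3. -64.02164, -176.47019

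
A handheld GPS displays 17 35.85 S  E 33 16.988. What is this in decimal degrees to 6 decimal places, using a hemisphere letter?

17.597500° S, 33.283133° E

Latitude: 17 + 35.85/60 = 17.5975000
Longitude: 33 + 16.988/60 = 33.2831333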